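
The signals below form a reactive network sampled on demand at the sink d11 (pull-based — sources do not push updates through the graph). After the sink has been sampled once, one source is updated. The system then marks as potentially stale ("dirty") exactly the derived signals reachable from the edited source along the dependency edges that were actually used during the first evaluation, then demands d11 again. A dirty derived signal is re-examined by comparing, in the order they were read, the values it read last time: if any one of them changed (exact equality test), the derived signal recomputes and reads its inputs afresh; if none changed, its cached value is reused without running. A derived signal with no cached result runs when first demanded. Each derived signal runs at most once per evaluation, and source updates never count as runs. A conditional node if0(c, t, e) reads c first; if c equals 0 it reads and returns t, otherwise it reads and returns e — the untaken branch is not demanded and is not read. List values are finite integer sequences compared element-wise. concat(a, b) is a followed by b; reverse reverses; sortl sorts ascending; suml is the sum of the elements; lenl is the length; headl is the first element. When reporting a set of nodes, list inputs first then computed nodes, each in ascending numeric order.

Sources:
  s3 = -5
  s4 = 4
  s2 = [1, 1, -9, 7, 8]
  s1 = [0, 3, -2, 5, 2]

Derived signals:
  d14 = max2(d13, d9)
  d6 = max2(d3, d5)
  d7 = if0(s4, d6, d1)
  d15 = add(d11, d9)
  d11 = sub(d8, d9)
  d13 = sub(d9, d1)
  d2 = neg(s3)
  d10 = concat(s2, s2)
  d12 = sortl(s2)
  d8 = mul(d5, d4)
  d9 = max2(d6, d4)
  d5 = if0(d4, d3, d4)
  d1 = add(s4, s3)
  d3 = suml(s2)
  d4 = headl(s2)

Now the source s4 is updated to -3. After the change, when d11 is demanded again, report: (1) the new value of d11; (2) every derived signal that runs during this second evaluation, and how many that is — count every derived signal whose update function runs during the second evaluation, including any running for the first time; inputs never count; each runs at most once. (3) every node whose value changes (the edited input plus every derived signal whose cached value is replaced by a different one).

d11 now evaluates to -7.
Run set: none (0 run).
Changed values: s4.
The important point: nothing the output needs ever reads s4, so the edit is invisible to it.

Initial pass — values computed on the first demand:
  d3 = suml([1, 1, -9, 7, 8]) = 8
  d4 = headl([1, 1, -9, 7, 8]) = 1
  d5 = if0(d4=1 -> else branch d4) = 1
  d6 = max2(8, 1) = 8
  d8 = mul(1, 1) = 1
  d9 = max2(8, 1) = 8
  d11 = sub(1, 8) = -7

Second demand — change propagation:
  no demanded computation ever read s4, so the edit dirties nothing and nothing runs.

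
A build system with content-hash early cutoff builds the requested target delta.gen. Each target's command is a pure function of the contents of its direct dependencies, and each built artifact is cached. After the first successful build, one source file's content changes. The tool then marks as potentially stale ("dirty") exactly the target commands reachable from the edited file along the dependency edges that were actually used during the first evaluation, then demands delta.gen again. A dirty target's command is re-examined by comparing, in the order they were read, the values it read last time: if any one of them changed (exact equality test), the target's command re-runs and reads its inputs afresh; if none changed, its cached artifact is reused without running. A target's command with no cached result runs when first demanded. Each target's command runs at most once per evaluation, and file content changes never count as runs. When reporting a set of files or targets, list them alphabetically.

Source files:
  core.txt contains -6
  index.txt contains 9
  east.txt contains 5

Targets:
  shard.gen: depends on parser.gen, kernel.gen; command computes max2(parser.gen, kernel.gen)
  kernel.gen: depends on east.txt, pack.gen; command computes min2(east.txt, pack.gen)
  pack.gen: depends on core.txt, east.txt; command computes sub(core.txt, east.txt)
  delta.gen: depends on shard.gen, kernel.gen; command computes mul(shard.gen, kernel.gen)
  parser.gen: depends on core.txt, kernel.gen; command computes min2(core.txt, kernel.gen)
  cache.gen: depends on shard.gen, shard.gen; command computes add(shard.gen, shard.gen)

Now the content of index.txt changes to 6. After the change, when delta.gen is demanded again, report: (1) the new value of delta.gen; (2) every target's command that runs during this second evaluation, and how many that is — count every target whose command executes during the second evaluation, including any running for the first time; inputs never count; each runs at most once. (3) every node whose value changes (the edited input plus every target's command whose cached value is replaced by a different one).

New value of delta.gen: 121.
Target commands that run: none — 0 in total.
Values that change: index.txt.
Key observation: index.txt is never demanded by the output, so the edit triggers no recomputation at all.

First evaluation (everything demanded from the output):
  pack.gen = sub(-6, 5) = -11
  kernel.gen = min2(5, -11) = -11
  parser.gen = min2(-6, -11) = -11
  shard.gen = max2(-11, -11) = -11
  delta.gen = mul(-11, -11) = 121

Propagation after the edit:
  index.txt feeds no computation that the output demands — nothing is marked dirty and nothing runs.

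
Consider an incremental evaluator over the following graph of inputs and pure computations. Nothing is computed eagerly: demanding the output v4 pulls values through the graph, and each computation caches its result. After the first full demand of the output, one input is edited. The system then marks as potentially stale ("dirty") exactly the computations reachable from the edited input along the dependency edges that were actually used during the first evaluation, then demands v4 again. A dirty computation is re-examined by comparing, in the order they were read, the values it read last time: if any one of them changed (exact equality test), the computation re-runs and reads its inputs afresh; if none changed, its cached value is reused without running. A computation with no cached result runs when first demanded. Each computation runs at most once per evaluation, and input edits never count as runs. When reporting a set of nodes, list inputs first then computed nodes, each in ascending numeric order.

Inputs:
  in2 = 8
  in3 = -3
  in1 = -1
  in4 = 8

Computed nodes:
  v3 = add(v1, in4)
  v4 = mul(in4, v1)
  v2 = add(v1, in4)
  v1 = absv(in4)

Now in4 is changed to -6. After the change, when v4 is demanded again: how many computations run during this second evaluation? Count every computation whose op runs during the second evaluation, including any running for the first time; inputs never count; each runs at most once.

Run set: v1, v4 (2 run).

Initial pass — values computed on the first demand:
  v1 = absv(8) = 8
  v4 = mul(8, 8) = 64

Second demand — change propagation:
  v1: re-runs because in4 8->-6; new result 6.
  v4: re-runs because in4 8->-6; v1 8->6; new result -36.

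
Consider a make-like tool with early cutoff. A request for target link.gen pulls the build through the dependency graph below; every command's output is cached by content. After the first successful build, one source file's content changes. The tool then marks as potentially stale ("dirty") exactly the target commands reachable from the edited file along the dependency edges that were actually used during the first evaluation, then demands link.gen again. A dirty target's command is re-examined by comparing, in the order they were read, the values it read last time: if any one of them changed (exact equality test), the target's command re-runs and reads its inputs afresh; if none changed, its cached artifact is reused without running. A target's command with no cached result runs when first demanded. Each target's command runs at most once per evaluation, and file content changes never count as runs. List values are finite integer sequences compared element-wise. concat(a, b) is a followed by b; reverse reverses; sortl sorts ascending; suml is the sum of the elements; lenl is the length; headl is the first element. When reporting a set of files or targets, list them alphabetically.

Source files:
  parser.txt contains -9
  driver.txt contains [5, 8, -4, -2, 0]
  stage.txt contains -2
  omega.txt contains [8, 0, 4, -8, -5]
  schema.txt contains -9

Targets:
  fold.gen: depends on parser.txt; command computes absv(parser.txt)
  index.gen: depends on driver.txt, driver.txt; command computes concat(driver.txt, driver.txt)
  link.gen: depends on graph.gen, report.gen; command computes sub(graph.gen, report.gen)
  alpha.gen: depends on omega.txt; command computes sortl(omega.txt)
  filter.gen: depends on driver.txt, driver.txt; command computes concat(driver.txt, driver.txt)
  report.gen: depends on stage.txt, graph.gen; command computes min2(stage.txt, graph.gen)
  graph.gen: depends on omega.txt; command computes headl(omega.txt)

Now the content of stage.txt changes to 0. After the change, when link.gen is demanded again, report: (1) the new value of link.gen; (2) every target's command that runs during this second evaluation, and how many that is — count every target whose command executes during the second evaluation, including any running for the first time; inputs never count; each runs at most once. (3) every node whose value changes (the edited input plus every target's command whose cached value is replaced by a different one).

Demanding link.gen again yields 8.
2 target commands run: link.gen, report.gen.
The nodes whose values change: link.gen, report.gen, stage.txt.

First demand of the output computes:
  graph.gen = headl([8, 0, 4, -8, -5]) = 8
  report.gen = min2(-2, 8) = -2
  link.gen = sub(8, -2) = 10

After the edit, cleaning proceeds:
  report.gen: a read changed (stage.txt -2->0) — executes, giving 0.
  link.gen: a read changed (report.gen -2->0) — executes, giving 8.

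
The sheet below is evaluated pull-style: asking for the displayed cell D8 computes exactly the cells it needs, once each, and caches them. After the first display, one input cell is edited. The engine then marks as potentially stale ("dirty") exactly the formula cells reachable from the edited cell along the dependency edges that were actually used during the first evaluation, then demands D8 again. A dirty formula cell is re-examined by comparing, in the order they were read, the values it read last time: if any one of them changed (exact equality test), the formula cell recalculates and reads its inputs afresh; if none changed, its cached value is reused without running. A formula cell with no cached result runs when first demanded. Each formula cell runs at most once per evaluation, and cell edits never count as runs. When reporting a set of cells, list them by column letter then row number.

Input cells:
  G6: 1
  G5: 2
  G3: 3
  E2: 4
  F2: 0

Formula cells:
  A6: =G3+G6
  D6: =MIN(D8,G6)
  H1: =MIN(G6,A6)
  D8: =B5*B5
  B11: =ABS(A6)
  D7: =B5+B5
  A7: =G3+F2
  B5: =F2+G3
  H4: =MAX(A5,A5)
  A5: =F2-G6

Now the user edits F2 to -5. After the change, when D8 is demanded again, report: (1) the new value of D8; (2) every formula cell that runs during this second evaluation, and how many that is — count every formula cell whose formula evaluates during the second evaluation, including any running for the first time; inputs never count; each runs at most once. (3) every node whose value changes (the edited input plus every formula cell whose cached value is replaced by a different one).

Demanding D8 again yields 4.
2 formula cells run: B5, D8.
The nodes whose values change: B5, D8, F2.

First demand of the output computes:
  B5 = 0 + 3 = 3
  D8 = 3 * 3 = 9

After the edit, cleaning proceeds:
  B5: a read changed (F2 0->-5) — executes, giving -2.
  D8: a read changed (B5 3->-2; B5 3->-2) — executes, giving 4.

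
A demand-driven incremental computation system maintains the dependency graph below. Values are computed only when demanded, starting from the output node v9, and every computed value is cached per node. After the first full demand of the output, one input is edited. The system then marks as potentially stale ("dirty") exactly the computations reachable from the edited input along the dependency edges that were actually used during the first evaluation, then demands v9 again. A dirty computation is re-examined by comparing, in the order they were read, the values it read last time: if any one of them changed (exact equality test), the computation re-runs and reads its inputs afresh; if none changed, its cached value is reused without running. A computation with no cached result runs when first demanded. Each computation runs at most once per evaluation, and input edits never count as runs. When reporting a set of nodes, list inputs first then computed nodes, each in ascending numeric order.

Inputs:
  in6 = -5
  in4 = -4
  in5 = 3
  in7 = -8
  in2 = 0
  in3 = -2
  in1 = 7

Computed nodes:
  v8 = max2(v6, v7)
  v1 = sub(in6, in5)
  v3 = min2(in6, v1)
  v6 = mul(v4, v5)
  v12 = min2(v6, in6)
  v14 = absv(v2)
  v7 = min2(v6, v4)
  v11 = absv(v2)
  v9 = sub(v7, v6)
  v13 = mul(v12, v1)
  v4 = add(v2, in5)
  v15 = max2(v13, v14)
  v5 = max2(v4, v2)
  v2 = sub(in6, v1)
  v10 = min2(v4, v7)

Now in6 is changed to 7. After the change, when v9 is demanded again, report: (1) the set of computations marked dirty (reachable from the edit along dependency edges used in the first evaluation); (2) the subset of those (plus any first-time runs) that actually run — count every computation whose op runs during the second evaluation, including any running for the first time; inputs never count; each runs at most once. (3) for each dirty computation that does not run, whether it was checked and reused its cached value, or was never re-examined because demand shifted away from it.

Marked dirty: v1, v2, v4, v5, v6, v7, v9.
Computations that run: v1, v2 — 2 in total.
Checked but reused from cache: v4, v5, v6, v7, v9.
Key observation: the change is absorbed at v2 — it re-runs but produces the same value, and the output's value is unchanged.

First evaluation (everything demanded from the output):
  v1 = sub(-5, 3) = -8
  v2 = sub(-5, -8) = 3
  v4 = add(3, 3) = 6
  v5 = max2(6, 3) = 6
  v6 = mul(6, 6) = 36
  v7 = min2(36, 6) = 6
  v9 = sub(6, 36) = -30

Propagation after the edit:
  v1: runs — in6 -5->7; result 4.
  v2: runs — in6 -5->7; v1 -8->4; result 3 (same value as before).
  v4: checked — values it read are unchanged (v2 unchanged, in5 unchanged); reused cached 6 without running.
  v5: checked — values it read are unchanged (v4 unchanged, v2 unchanged); reused cached 6 without running.
  v6: checked — values it read are unchanged (v4 unchanged, v5 unchanged); reused cached 36 without running.
  v7: checked — values it read are unchanged (v6 unchanged, v4 unchanged); reused cached 6 without running.
  v9: checked — values it read are unchanged (v7 unchanged, v6 unchanged); reused cached -30 without running.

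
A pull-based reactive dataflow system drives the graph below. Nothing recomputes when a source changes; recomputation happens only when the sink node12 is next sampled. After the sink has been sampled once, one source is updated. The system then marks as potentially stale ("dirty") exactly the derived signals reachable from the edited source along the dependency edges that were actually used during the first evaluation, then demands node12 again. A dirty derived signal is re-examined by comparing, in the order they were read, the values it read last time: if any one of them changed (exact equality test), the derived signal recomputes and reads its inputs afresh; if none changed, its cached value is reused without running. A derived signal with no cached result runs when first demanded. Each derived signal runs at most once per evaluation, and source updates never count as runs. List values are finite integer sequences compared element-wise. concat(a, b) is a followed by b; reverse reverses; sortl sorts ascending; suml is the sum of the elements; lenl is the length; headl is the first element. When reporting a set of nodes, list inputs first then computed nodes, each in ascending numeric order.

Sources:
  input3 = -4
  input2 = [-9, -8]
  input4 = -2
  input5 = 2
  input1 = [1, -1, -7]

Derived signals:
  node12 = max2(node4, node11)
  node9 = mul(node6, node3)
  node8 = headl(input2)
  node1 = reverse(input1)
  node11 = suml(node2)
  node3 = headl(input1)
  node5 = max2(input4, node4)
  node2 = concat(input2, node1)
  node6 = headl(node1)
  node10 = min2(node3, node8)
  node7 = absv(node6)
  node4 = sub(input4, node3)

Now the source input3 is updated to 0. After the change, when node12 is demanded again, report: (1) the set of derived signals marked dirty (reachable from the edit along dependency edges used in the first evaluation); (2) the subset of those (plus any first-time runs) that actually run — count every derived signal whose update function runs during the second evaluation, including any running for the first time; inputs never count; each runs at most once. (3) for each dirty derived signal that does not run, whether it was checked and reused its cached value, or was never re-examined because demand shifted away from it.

Marked dirty: none.
Derived signals that run: none — 0 in total.
Every dirty derived signal ran.
Key observation: input3 is never demanded by the output, so the edit triggers no recomputation at all.

First evaluation (everything demanded from the output):
  node1 = reverse([1, -1, -7]) = [-7, -1, 1]
  node2 = concat([-9, -8], [-7, -1, 1]) = [-9, -8, -7, -1, 1]
  node3 = headl([1, -1, -7]) = 1
  node4 = sub(-2, 1) = -3
  node11 = suml([-9, -8, -7, -1, 1]) = -24
  node12 = max2(-3, -24) = -3

Propagation after the edit:
  input3 feeds no computation that the output demands — nothing is marked dirty and nothing runs.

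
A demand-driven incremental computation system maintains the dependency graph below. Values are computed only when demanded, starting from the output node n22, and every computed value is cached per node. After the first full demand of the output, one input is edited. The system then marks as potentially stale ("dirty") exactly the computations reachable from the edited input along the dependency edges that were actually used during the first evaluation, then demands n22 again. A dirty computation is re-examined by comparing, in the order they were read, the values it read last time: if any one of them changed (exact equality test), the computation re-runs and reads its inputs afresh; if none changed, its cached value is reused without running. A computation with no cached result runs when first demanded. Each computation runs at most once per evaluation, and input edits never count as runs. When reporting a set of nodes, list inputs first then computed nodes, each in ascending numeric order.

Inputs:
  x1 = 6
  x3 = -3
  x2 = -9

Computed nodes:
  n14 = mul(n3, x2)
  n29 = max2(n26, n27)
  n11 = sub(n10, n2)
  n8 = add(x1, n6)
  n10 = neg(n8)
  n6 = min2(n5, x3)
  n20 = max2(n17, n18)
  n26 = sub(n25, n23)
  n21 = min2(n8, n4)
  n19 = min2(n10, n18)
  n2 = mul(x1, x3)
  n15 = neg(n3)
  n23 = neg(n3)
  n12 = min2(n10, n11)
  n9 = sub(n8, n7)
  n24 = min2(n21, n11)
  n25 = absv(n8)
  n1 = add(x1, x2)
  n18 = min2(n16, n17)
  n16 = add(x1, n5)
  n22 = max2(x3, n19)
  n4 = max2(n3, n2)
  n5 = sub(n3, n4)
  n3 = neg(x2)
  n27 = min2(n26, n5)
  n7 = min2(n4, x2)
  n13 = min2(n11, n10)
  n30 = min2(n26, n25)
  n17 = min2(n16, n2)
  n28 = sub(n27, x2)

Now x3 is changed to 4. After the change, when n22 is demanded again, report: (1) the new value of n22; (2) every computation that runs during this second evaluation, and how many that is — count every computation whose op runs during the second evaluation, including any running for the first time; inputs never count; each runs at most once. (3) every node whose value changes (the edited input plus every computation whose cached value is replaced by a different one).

First evaluation (everything demanded from the output):
  n2 = mul(6, -3) = -18
  n3 = neg(-9) = 9
  n4 = max2(9, -18) = 9
  n5 = sub(9, 9) = 0
  n6 = min2(0, -3) = -3
  n8 = add(6, -3) = 3
  n10 = neg(3) = -3
  n16 = add(6, 0) = 6
  n17 = min2(6, -18) = -18
  n18 = min2(6, -18) = -18
  n19 = min2(-3, -18) = -18
  n22 = max2(-3, -18) = -3

Propagation after the edit:
  n2: runs — x3 -3->4; result 24.
  n4: runs — n2 -18->24; result 24.
  n5: runs — n4 9->24; result -15.
  n6: runs — n5 0->-15; x3 -3->4; result -15.
  n8: runs — n6 -3->-15; result -9.
  n10: runs — n8 3->-9; result 9.
  n16: runs — n5 0->-15; result -9.
  n17: runs — n16 6->-9; n2 -18->24; result -9.
  n18: runs — n16 6->-9; n17 -18->-9; result -9.
  n19: runs — n10 -3->9; n18 -18->-9; result -9.
  n22: runs — x3 -3->4; n19 -18->-9; result 4.

New value of n22: 4.
Computations that run: n2, n4, n5, n6, n8, n10, n16, n17, n18, n19, n22 — 11 in total.
Values that change: x3, n2, n4, n5, n6, n8, n10, n16, n17, n18, n19, n22.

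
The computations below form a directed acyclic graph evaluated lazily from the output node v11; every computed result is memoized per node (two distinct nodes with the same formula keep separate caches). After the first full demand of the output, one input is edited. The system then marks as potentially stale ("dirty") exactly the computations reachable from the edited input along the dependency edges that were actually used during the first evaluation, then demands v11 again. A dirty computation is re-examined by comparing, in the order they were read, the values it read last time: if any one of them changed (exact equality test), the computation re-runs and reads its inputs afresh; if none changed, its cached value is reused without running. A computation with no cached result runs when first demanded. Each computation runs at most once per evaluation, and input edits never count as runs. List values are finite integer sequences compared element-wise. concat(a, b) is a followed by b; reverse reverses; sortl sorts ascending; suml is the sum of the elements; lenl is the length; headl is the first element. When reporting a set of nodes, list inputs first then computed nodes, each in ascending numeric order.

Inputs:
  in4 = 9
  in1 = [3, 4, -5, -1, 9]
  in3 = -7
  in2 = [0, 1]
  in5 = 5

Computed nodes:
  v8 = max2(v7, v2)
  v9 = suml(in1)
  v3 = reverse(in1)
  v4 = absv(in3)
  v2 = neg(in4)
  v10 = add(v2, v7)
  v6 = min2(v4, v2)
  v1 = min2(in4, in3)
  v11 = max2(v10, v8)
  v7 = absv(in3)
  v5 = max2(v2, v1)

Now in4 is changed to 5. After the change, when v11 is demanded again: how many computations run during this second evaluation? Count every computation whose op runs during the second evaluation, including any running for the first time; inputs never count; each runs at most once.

First demand of the output computes:
  v2 = neg(9) = -9
  v7 = absv(-7) = 7
  v8 = max2(7, -9) = 7
  v10 = add(-9, 7) = -2
  v11 = max2(-2, 7) = 7

After the edit, cleaning proceeds:
  v2: a read changed (in4 9->5) — executes, giving -5.
  v8: a read changed (v2 -9->-5) — executes, giving 7 — identical to its old value.
  v10: a read changed (v2 -9->-5) — executes, giving 2.
  v11: a read changed (v10 -2->2) — executes, giving 7 — identical to its old value.

4 computations run: v2, v8, v10, v11.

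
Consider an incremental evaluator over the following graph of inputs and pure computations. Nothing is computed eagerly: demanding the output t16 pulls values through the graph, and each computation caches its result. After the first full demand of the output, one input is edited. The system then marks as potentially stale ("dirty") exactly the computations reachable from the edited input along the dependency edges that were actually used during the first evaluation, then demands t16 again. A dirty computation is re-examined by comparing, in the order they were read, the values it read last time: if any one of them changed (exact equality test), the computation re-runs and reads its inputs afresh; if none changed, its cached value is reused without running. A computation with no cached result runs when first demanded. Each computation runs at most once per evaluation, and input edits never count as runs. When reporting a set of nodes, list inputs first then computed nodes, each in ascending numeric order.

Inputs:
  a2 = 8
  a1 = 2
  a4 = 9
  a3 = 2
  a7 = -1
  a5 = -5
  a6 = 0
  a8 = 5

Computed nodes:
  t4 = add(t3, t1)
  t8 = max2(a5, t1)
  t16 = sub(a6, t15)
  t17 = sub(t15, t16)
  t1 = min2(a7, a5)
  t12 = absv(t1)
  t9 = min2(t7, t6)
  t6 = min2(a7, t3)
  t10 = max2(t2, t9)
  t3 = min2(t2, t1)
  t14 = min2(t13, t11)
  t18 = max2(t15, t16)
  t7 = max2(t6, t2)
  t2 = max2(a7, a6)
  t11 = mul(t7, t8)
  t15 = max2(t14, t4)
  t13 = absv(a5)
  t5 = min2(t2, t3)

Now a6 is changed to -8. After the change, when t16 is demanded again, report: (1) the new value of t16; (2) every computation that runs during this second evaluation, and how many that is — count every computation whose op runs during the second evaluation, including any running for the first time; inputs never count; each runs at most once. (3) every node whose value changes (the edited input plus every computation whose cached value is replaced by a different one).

Initial pass — values computed on the first demand:
  t1 = min2(-1, -5) = -5
  t2 = max2(-1, 0) = 0
  t3 = min2(0, -5) = -5
  t4 = add(-5, -5) = -10
  t6 = min2(-1, -5) = -5
  t7 = max2(-5, 0) = 0
  t8 = max2(-5, -5) = -5
  t11 = mul(0, -5) = 0
  t13 = absv(-5) = 5
  t14 = min2(5, 0) = 0
  t15 = max2(0, -10) = 0
  t16 = sub(0, 0) = 0

Second demand — change propagation:
  t2: re-runs because a6 0->-8; new result -1.
  t3: re-runs because t2 0->-1; new result -5 (unchanged).
  t4: re-examined; everything it read last time is the same (t3 unchanged, t1 unchanged) — cache -10 kept, no run.
  t6: re-examined; everything it read last time is the same (a7 unchanged, t3 unchanged) — cache -5 kept, no run.
  t7: re-runs because t2 0->-1; new result -1.
  t11: re-runs because t7 0->-1; new result 5.
  t14: re-runs because t11 0->5; new result 5.
  t15: re-runs because t14 0->5; new result 5.
  t16: re-runs because a6 0->-8; t15 0->5; new result -13.

The important point: at t4 every value read last time is unchanged, so the dirty flag clears without a run.

t16 now evaluates to -13.
Run set: t2, t3, t7, t11, t14, t15, t16 (7 run).
Changed values: a6, t2, t7, t11, t14, t15, t16.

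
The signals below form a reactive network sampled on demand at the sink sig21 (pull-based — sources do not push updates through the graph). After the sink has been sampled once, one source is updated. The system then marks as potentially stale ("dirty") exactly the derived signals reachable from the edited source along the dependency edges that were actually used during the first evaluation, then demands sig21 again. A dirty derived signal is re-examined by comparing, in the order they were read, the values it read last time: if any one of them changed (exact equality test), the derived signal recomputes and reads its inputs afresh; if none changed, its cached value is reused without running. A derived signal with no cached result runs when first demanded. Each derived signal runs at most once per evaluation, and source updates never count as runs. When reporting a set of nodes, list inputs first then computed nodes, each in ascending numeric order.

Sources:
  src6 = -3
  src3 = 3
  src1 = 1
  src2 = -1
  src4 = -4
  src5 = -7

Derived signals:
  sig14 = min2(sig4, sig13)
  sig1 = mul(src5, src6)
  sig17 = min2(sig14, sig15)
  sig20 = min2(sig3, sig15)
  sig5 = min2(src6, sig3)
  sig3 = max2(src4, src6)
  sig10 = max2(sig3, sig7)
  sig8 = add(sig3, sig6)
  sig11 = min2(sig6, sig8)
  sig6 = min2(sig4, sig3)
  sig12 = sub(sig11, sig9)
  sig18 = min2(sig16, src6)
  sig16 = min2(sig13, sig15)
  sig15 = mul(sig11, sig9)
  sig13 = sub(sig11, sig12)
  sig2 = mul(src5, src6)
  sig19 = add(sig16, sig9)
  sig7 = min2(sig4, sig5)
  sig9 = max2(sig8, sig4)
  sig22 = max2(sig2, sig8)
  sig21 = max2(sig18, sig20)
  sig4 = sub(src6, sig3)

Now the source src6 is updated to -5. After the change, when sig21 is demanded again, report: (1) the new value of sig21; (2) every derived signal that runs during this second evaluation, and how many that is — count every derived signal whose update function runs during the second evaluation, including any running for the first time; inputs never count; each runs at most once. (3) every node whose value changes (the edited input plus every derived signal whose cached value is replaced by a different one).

Initial pass — values computed on the first demand:
  sig3 = max2(-4, -3) = -3
  sig4 = sub(-3, -3) = 0
  sig6 = min2(0, -3) = -3
  sig8 = add(-3, -3) = -6
  sig9 = max2(-6, 0) = 0
  sig11 = min2(-3, -6) = -6
  sig12 = sub(-6, 0) = -6
  sig13 = sub(-6, -6) = 0
  sig15 = mul(-6, 0) = 0
  sig16 = min2(0, 0) = 0
  sig18 = min2(0, -3) = -3
  sig20 = min2(-3, 0) = -3
  sig21 = max2(-3, -3) = -3

Second demand — change propagation:
  sig3: re-runs because src6 -3->-5; new result -4.
  sig4: re-runs because src6 -3->-5; sig3 -3->-4; new result -1.
  sig6: re-runs because sig4 0->-1; sig3 -3->-4; new result -4.
  sig8: re-runs because sig3 -3->-4; sig6 -3->-4; new result -8.
  sig9: re-runs because sig8 -6->-8; sig4 0->-1; new result -1.
  sig11: re-runs because sig6 -3->-4; sig8 -6->-8; new result -8.
  sig12: re-runs because sig11 -6->-8; sig9 0->-1; new result -7.
  sig13: re-runs because sig11 -6->-8; sig12 -6->-7; new result -1.
  sig15: re-runs because sig11 -6->-8; sig9 0->-1; new result 8.
  sig16: re-runs because sig13 0->-1; sig15 0->8; new result -1.
  sig18: re-runs because sig16 0->-1; src6 -3->-5; new result -5.
  sig20: re-runs because sig3 -3->-4; sig15 0->8; new result -4.
  sig21: re-runs because sig18 -3->-5; sig20 -3->-4; new result -4.

sig21 now evaluates to -4.
Run set: sig3, sig4, sig6, sig8, sig9, sig11, sig12, sig13, sig15, sig16, sig18, sig20, sig21 (13 run).
Changed values: src6, sig3, sig4, sig6, sig8, sig9, sig11, sig12, sig13, sig15, sig16, sig18, sig20, sig21.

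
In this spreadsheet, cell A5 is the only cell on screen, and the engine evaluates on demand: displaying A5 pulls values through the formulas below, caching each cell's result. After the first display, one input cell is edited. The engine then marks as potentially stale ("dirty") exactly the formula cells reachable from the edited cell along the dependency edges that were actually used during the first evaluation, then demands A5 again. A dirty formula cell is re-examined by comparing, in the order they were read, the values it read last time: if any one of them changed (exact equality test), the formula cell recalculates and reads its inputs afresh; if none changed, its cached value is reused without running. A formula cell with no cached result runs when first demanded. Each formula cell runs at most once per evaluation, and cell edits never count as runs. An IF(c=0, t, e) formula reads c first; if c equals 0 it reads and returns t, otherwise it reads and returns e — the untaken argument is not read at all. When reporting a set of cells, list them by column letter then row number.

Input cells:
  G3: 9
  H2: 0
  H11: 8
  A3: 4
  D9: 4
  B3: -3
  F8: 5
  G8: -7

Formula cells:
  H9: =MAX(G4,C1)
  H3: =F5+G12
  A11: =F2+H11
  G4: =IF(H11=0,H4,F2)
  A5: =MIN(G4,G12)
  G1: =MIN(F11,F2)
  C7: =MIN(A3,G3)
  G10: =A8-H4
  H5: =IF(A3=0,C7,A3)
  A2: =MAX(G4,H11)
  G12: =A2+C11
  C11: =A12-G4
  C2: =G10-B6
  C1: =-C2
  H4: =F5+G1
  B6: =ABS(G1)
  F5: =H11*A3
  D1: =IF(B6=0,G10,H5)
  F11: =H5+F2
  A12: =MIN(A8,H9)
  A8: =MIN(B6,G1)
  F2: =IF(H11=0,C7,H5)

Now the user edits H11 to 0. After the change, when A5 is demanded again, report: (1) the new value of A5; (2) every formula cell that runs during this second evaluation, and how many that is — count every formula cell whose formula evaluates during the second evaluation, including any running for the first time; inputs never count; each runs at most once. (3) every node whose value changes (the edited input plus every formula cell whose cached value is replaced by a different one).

Initial pass — values computed on the first demand:
  F5 = 8 * 4 = 32
  H5 = IF(A3=0: A3=4 -> else branch A3) = 4
  F2 = IF(H11=0: H11=8 -> else branch H5) = 4
  F11 = 4 + 4 = 8
  G1 = MIN(8, 4) = 4
  B6 = ABS(4) = 4
  A8 = MIN(4, 4) = 4
  H4 = 32 + 4 = 36
  G4 = IF(H11=0: H11=8 -> else branch F2) = 4
  A2 = MAX(4, 8) = 8
  G10 = 4 - 36 = -32
  C2 = -32 - 4 = -36
  C1 = -(-36) = 36
  H9 = MAX(4, 36) = 36
  A12 = MIN(4, 36) = 4
  C11 = 4 - 4 = 0
  G12 = 8 + 0 = 8
  A5 = MIN(4, 8) = 4

Second demand — change propagation:
  C7: newly demanded (no cache) — executes and yields 4.
  F2: re-runs because H11 8->0; new result 4 (unchanged).
  F5: re-runs because H11 8->0; new result 0.
  F11: re-examined; everything it read last time is the same (H5 unchanged, F2 unchanged) — cache 8 kept, no run.
  G1: re-examined; everything it read last time is the same (F11 unchanged, F2 unchanged) — cache 4 kept, no run.
  B6: re-examined; everything it read last time is the same (G1 unchanged) — cache 4 kept, no run.
  A8: re-examined; everything it read last time is the same (B6 unchanged, G1 unchanged) — cache 4 kept, no run.
  H4: re-runs because F5 32->0; new result 4.
  G4: re-runs because H11 8->0; new result 4 (unchanged).
  A2: re-runs because H11 8->0; new result 4.
  G10: re-runs because H4 36->4; new result 0.
  C2: re-runs because G10 -32->0; new result -4.
  C1: re-runs because C2 -36->-4; new result 4.
  H9: re-runs because C1 36->4; new result 4.
  A12: re-runs because H9 36->4; new result 4 (unchanged).
  C11: re-examined; everything it read last time is the same (A12 unchanged, G4 unchanged) — cache 0 kept, no run.
  G12: re-runs because A2 8->4; new result 4.
  A5: re-runs because G12 8->4; new result 4 (unchanged).

The important point: the flipped condition pulls in fresh nodes; C7 runs for the first time.

A5 now evaluates to 4.
Run set: A2, A5, A12, C1, C2, C7, F2, F5, G4, G10, G12, H4, H9 (13 run).
Changed values: A2, C1, C2, F5, G10, G12, H4, H9, H11.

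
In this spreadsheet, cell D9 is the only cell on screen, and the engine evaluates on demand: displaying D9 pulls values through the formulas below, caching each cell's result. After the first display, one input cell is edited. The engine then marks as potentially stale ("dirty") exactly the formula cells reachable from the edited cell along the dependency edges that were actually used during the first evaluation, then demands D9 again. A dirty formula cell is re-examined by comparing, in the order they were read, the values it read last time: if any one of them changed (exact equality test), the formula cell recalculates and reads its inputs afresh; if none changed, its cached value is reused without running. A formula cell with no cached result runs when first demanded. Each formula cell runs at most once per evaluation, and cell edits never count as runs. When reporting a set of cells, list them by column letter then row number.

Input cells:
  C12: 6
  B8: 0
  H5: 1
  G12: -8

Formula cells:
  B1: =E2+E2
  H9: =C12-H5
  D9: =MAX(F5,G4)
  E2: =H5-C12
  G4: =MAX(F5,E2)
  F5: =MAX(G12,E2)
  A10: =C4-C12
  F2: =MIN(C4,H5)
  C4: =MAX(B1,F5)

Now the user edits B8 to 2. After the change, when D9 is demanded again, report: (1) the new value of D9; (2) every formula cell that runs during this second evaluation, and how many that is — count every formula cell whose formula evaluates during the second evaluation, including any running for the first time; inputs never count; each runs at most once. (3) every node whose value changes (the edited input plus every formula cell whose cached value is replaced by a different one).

Initial pass — values computed on the first demand:
  E2 = 1 - 6 = -5
  F5 = MAX(-8, -5) = -5
  G4 = MAX(-5, -5) = -5
  D9 = MAX(-5, -5) = -5

Second demand — change propagation:
  no demanded computation ever read B8, so the edit dirties nothing and nothing runs.

The important point: nothing the output needs ever reads B8, so the edit is invisible to it.

D9 now evaluates to -5.
Run set: none (0 run).
Changed values: B8.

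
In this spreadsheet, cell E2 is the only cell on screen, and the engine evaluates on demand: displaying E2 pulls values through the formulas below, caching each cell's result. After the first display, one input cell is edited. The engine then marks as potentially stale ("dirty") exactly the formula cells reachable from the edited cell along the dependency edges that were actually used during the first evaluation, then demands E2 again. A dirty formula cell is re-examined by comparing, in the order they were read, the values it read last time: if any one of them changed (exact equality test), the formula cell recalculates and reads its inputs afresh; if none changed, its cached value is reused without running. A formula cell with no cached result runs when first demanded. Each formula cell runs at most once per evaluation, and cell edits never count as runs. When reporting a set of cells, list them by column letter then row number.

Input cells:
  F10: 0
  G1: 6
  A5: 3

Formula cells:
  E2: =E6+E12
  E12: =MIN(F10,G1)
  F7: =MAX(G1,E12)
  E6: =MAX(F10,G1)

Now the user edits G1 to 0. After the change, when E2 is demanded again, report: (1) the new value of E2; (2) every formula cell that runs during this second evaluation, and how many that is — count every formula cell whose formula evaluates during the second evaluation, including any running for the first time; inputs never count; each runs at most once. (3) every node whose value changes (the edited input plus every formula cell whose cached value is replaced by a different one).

Initial pass — values computed on the first demand:
  E6 = MAX(0, 6) = 6
  E12 = MIN(0, 6) = 0
  E2 = 6 + 0 = 6

Second demand — change propagation:
  E6: re-runs because G1 6->0; new result 0.
  E12: re-runs because G1 6->0; new result 0 (unchanged).
  E2: re-runs because E6 6->0; new result 0.

E2 now evaluates to 0.
Run set: E2, E6, E12 (3 run).
Changed values: E2, E6, G1.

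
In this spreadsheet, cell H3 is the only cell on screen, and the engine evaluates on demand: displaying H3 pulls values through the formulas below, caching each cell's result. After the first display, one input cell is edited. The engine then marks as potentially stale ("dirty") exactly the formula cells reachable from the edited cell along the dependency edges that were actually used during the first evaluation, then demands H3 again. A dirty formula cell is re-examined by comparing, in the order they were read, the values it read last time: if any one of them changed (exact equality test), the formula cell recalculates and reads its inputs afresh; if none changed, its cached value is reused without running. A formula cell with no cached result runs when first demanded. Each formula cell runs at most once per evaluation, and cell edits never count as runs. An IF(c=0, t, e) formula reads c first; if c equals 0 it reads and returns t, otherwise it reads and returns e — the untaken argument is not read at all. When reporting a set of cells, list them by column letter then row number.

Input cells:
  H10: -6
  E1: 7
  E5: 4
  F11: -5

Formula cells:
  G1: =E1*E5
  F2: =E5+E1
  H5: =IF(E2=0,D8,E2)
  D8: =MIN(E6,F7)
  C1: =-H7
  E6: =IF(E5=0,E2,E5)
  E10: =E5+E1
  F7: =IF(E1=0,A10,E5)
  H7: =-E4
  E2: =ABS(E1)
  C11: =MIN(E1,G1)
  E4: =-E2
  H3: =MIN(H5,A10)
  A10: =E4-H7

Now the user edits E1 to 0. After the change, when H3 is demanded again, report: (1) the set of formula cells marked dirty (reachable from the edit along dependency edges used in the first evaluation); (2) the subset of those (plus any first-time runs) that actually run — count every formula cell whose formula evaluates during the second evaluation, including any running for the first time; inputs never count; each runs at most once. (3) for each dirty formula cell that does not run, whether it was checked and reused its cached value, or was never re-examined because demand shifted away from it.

Dirty set: A10, E2, E4, H3, H5, H7.
Run set: A10, D8, E2, E4, E6, F7, H3, H5, H7 (9 run).
All dirty formula cells ended up running.
The important point: the flipped condition pulls in fresh nodes; D8, E6, F7 run for the first time.

Initial pass — values computed on the first demand:
  E2 = ABS(7) = 7
  E4 = -(7) = -7
  H5 = IF(E2=0: E2=7 -> else branch E2) = 7
  H7 = -(-7) = 7
  A10 = -7 - 7 = -14
  H3 = MIN(7, -14) = -14

Second demand — change propagation:
  E2: re-runs because E1 7->0; new result 0.
  E4: re-runs because E2 7->0; new result 0.
  E6: newly demanded (no cache) — executes and yields 4.
  H7: re-runs because E4 -7->0; new result 0.
  A10: re-runs because E4 -7->0; H7 7->0; new result 0.
  F7: newly demanded (no cache) — executes and yields 0.
  D8: newly demanded (no cache) — executes and yields 0.
  H5: re-runs because E2 7->0; E2 7->0; new result 0.
  H3: re-runs because H5 7->0; A10 -14->0; new result 0.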